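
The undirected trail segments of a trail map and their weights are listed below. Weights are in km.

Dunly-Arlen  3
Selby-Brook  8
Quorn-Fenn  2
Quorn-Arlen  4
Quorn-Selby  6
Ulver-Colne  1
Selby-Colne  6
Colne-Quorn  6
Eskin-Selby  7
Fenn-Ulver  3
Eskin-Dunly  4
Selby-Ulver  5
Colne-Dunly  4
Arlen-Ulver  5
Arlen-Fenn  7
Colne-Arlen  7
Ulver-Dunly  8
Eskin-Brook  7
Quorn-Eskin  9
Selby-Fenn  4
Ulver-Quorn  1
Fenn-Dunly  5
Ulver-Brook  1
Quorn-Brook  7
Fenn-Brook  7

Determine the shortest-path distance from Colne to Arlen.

Settle nodes by increasing distance from Colne:
Colne: 0
Ulver: 1  (via Colne)
Brook: 2  (via Ulver)
Quorn: 2  (via Ulver)
Fenn: 4  (via Ulver)
Dunly: 4  (via Colne)
Selby: 6  (via Colne)
Arlen: 6  (via Ulver)
Shortest route: Colne → Ulver → Arlen = 6 km.

6 km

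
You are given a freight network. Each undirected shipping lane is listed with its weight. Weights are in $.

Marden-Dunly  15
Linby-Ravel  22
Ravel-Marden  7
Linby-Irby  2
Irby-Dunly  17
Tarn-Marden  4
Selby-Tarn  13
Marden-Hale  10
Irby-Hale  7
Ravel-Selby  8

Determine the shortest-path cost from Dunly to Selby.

Running Dijkstra from Dunly:
Dunly: 0
Marden: 15  (via Dunly)
Irby: 17  (via Dunly)
Tarn: 19  (via Marden)
Linby: 19  (via Irby)
Ravel: 22  (via Marden)
Hale: 24  (via Irby)
Selby: 30  (via Ravel)
Shortest route: Dunly–Marden–Ravel–Selby = $30.

$30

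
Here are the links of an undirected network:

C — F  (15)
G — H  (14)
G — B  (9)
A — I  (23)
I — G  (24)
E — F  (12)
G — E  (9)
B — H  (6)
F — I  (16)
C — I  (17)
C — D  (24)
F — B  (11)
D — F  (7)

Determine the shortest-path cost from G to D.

27

Candidate routes:
G - H - B - F - D: 14+6+11+7 = 38
G - B - F - D: 9+11+7 = 27
G - E - F - D: 9+12+7 = 28
Cheapest is G - B - F - D at 27.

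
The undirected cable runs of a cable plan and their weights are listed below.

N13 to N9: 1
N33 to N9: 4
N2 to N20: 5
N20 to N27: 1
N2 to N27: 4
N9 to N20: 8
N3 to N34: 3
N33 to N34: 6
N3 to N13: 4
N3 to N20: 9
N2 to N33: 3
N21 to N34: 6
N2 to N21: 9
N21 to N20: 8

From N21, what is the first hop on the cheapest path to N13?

N34

Candidate routes:
N21 - N34 - N3 - N13: 6+3+4 = 13
N21 - N2 - N33 - N9 - N13: 9+3+4+1 = 17
N21 - N20 - N9 - N13: 8+8+1 = 17
N21 - N34 - N33 - N9 - N13: 6+6+4+1 = 17
The minimum is 13 via N21 - N34 - N3 - N13.
So from N21 the first move is to N34.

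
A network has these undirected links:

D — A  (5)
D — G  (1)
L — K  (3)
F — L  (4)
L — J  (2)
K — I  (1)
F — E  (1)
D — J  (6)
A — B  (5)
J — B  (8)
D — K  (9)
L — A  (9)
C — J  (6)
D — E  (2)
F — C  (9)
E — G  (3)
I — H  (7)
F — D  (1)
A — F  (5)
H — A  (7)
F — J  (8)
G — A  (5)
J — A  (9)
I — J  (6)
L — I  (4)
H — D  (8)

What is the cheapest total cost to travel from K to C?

Settle nodes by increasing distance from K:
K: 0
I: 1  (via K)
L: 3  (via K)
J: 5  (via L)
F: 7  (via L)
D: 8  (via F)
E: 8  (via F)
H: 8  (via I)
G: 9  (via D)
C: 11  (via J)
Shortest route: K → L → J → C = 11.

11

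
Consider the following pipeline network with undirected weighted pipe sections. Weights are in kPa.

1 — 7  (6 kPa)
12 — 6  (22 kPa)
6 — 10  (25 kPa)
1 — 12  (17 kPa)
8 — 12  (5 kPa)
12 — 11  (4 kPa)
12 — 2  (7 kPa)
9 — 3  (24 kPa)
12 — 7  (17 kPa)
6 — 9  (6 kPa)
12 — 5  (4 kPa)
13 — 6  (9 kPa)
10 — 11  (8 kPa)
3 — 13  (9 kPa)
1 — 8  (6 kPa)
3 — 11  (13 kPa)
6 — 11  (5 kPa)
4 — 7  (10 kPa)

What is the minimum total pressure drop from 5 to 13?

22 kPa

Candidate routes:
5 → 12 → 11 → 6 → 13: 4+4+5+9 = 22
5 → 12 → 11 → 3 → 13: 4+4+13+9 = 30
5 → 12 → 6 → 13: 4+22+9 = 35
Cheapest is 5 → 12 → 11 → 6 → 13 at 22 kPa.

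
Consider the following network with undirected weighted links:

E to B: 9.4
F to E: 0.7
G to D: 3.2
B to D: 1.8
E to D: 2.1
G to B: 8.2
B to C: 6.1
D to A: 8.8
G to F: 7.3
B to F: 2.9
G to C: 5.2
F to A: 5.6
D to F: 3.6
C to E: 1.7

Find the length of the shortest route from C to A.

8

Settle nodes by increasing distance from C:
C: 0
E: 1.7  (via C)
F: 2.4  (via E)
D: 3.8  (via E)
G: 5.2  (via C)
B: 5.3  (via F)
A: 8  (via F)
Shortest route: C–E–F–A = 8.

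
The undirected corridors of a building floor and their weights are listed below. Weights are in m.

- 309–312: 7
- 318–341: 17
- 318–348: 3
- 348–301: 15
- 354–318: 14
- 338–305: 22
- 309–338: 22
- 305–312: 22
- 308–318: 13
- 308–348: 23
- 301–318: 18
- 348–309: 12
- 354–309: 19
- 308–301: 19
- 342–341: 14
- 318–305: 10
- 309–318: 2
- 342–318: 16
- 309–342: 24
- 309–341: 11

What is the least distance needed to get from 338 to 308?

37 m

Compare a few routes:
338 - 309 - 318 - 308: 22+2+13 = 37
338 - 309 - 348 - 318 - 308: 22+12+3+13 = 50
338 - 305 - 318 - 308: 22+10+13 = 45
338 - 309 - 318 - 348 - 308: 22+2+3+23 = 50
The minimum is 37 m via 338 - 309 - 318 - 308.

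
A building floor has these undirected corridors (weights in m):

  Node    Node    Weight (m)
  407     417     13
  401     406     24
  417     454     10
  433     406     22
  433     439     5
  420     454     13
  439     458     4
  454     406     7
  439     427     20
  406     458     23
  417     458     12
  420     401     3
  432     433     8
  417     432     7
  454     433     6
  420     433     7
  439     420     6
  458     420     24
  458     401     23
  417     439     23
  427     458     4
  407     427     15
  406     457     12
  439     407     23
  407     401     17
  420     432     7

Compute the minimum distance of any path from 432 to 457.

Compare a few routes:
432 - 433 - 454 - 406 - 457: 8+6+7+12 = 33
432 - 420 - 433 - 454 - 406 - 457: 7+7+6+7+12 = 39
432 - 417 - 454 - 406 - 457: 7+10+7+12 = 36
432 - 420 - 454 - 406 - 457: 7+13+7+12 = 39
The minimum is 33 m via 432 - 433 - 454 - 406 - 457.

33 m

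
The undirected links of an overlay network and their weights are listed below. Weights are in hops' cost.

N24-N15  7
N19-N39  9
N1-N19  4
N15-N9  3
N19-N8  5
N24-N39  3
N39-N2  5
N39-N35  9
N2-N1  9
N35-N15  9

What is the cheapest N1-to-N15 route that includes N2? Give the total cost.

Shortest N1→N2: N1–N2 = 9
Best N2 to N15: N2–N39–N24–N15 costing 15
Total via N2: 9 + 15 = 24 hops' cost.

24 hops' cost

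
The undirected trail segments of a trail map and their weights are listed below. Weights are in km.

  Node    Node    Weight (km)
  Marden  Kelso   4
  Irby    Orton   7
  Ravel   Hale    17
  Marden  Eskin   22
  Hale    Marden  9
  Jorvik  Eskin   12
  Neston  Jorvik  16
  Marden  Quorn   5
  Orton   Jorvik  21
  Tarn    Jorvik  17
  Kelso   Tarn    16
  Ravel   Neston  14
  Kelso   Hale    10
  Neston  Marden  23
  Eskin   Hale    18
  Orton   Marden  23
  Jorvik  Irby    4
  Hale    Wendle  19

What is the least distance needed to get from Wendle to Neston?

Settle nodes by increasing distance from Wendle:
Wendle: 0
Hale: 19  (via Wendle)
Marden: 28  (via Hale)
Kelso: 29  (via Hale)
Quorn: 33  (via Marden)
Ravel: 36  (via Hale)
Eskin: 37  (via Hale)
Tarn: 45  (via Kelso)
Jorvik: 49  (via Eskin)
Neston: 50  (via Ravel)
Shortest route: Wendle → Hale → Ravel → Neston = 50 km.

50 km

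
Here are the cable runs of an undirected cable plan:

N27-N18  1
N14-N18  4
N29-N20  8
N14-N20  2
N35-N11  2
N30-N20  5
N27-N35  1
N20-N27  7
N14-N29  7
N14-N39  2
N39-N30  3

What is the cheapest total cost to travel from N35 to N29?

Candidate routes:
N35–N27–N18–N14–N29: 1+1+4+7 = 13
N35–N27–N20–N29: 1+7+8 = 16
N35–N27–N18–N14–N20–N29: 1+1+4+2+8 = 16
The minimum is 13 via N35–N27–N18–N14–N29.

13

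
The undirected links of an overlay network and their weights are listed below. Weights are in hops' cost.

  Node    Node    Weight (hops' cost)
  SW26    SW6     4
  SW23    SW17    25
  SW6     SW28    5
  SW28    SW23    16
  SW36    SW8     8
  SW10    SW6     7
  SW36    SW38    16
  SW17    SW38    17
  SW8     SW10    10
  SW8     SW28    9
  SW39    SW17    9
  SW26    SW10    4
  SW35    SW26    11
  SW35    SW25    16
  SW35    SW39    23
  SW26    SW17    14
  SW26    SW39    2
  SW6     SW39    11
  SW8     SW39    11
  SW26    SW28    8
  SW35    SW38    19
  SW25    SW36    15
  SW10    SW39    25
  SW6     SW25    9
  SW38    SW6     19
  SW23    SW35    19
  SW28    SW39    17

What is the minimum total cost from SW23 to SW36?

33 hops' cost

Shortest distances from SW23:
SW23: 0
SW28: 16  (via SW23)
SW35: 19  (via SW23)
SW6: 21  (via SW28)
SW26: 24  (via SW28)
SW8: 25  (via SW28)
SW17: 25  (via SW23)
SW39: 26  (via SW26)
SW10: 28  (via SW6)
SW25: 30  (via SW6)
SW36: 33  (via SW8)
Shortest route: SW23 → SW28 → SW8 → SW36 = 33 hops' cost.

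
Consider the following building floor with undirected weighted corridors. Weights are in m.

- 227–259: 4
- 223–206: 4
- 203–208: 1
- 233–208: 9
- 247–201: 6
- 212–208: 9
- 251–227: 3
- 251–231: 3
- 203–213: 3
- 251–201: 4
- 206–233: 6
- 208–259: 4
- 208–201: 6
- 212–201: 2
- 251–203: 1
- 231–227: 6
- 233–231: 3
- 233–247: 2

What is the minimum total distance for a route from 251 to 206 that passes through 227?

Shortest 251→227: 251–227 = 3
Best 227 to 206: 227–231–233–206 costing 15
Total via 227: 3 + 15 = 18 m.

18 m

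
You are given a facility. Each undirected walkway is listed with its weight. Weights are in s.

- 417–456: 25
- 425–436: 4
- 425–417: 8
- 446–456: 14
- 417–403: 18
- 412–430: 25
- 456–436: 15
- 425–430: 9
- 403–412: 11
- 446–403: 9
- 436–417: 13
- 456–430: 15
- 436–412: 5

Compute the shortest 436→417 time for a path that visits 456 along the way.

Shortest 436→456: 436 → 456 = 15
Best 456 to 417: 456 → 417 costing 25
Total via 456: 15 + 25 = 40 s.

40 s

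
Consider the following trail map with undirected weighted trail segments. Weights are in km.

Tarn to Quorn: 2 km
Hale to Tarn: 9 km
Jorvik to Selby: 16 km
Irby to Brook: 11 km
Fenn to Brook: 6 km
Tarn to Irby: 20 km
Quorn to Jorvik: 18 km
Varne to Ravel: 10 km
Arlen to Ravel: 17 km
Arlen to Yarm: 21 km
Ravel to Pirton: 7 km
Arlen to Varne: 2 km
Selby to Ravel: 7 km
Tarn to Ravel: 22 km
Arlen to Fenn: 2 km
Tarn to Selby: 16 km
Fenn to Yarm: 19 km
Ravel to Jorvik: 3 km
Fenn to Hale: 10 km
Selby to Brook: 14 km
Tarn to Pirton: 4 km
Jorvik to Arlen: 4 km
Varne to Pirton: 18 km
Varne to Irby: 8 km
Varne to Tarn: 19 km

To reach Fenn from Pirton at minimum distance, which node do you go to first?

Ravel

Candidate routes:
Pirton → Varne → Arlen → Fenn: 18+2+2 = 22
Pirton → Ravel → Varne → Arlen → Fenn: 7+10+2+2 = 21
Pirton → Tarn → Hale → Fenn: 4+9+10 = 23
Pirton → Ravel → Jorvik → Arlen → Fenn: 7+3+4+2 = 16
The minimum is 16 km via Pirton → Ravel → Jorvik → Arlen → Fenn.
So from Pirton the first move is to Ravel.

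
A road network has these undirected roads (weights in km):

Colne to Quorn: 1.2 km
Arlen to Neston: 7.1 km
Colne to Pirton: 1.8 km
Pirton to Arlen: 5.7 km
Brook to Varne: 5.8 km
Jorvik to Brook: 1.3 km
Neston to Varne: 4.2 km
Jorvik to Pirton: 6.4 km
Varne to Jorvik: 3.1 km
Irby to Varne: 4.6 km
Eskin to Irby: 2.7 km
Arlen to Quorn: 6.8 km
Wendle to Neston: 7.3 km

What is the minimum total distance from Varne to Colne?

11.3 km

Settle nodes by increasing distance from Varne:
Varne: 0
Jorvik: 3.1  (via Varne)
Neston: 4.2  (via Varne)
Brook: 4.4  (via Jorvik)
Irby: 4.6  (via Varne)
Eskin: 7.3  (via Irby)
Pirton: 9.5  (via Jorvik)
Arlen: 11.3  (via Neston)
Colne: 11.3  (via Pirton)
Shortest route: Varne–Jorvik–Pirton–Colne = 11.3 km.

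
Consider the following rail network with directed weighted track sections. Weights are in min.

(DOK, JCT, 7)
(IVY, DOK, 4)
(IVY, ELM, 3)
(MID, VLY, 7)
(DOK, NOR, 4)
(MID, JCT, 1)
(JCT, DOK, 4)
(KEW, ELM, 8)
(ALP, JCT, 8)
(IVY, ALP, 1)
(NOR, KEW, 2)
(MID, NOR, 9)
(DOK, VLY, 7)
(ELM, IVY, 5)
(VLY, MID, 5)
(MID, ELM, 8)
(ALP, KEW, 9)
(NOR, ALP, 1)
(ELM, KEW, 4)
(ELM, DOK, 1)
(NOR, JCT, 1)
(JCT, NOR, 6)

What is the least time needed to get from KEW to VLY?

16 min

Compare a few routes:
KEW–ELM–IVY–DOK–VLY: 8+5+4+7 = 24
KEW–ELM–DOK–VLY: 8+1+7 = 16
Cheapest is KEW–ELM–DOK–VLY at 16 min.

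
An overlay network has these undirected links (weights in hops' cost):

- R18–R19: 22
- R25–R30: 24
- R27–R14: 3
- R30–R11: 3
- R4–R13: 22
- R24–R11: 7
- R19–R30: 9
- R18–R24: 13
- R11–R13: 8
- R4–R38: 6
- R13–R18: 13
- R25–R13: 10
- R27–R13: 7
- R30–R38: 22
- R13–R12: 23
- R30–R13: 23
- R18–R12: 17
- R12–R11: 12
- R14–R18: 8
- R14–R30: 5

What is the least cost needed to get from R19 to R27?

17 hops' cost

Running Dijkstra from R19:
R19: 0
R30: 9  (via R19)
R11: 12  (via R30)
R14: 14  (via R30)
R27: 17  (via R14)
Shortest route: R19–R30–R14–R27 = 17 hops' cost.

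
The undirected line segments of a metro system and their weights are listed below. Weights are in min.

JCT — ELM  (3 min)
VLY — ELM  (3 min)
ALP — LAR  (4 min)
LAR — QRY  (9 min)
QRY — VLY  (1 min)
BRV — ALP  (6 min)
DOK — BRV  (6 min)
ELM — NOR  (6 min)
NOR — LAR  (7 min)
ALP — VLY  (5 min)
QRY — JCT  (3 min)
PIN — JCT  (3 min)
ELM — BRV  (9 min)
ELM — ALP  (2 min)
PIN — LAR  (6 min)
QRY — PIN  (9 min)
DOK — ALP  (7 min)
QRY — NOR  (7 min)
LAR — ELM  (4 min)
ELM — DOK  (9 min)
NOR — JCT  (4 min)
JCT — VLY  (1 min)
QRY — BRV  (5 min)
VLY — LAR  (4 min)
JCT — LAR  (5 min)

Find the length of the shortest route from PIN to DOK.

15 min

Running Dijkstra from PIN:
PIN: 0
JCT: 3  (via PIN)
VLY: 4  (via JCT)
QRY: 5  (via VLY)
LAR: 6  (via PIN)
ELM: 6  (via JCT)
NOR: 7  (via JCT)
ALP: 8  (via ELM)
BRV: 10  (via QRY)
DOK: 15  (via ELM)
Shortest route: PIN–JCT–ELM–DOK = 15 min.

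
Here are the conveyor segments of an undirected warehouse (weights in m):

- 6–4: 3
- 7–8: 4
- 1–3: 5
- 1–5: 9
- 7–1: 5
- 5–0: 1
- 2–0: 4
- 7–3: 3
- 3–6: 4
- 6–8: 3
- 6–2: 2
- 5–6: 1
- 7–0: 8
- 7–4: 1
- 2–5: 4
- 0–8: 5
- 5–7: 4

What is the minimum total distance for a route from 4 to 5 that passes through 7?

Shortest 4→7: 4 → 7 = 1
Shortest 7→5: 7 → 5 = 4
Total via 7: 1 + 4 = 5 m.

5 m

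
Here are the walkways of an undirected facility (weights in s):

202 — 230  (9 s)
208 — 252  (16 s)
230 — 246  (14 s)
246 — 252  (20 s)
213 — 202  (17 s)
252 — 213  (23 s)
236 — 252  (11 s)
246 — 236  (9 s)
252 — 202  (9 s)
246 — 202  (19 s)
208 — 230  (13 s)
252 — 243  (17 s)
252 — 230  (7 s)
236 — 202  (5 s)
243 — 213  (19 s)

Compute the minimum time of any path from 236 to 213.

22 s

Shortest distances from 236:
236: 0
202: 5  (via 236)
246: 9  (via 236)
252: 11  (via 236)
230: 14  (via 202)
213: 22  (via 202)
Shortest route: 236–202–213 = 22 s.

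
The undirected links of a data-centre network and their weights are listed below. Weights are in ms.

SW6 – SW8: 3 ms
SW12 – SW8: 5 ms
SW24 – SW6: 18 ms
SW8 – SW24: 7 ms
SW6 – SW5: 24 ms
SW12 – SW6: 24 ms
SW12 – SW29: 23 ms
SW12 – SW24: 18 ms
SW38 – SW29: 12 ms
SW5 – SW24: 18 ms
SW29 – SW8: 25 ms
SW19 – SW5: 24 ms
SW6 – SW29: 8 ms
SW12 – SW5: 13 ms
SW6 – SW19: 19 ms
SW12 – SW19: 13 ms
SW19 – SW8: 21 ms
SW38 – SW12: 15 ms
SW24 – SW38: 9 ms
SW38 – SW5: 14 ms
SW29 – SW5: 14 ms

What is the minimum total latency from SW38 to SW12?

15 ms

Shortest distances from SW38:
SW38: 0
SW24: 9  (via SW38)
SW29: 12  (via SW38)
SW5: 14  (via SW38)
SW12: 15  (via SW38)
Shortest route: SW38 → SW12 = 15 ms.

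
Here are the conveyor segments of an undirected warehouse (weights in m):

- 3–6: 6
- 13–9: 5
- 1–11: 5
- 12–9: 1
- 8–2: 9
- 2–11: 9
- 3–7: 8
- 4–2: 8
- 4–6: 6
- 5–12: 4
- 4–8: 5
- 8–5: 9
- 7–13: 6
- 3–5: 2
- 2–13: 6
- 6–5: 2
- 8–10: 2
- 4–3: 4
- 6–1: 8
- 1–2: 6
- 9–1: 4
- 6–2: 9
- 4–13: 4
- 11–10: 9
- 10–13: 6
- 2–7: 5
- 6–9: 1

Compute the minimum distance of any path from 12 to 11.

10 m

Candidate routes:
12–9–1–11: 1+4+5 = 10
12–5–6–9–1–11: 4+2+1+4+5 = 16
12–9–6–1–11: 1+1+8+5 = 15
Cheapest is 12–9–1–11 at 10 m.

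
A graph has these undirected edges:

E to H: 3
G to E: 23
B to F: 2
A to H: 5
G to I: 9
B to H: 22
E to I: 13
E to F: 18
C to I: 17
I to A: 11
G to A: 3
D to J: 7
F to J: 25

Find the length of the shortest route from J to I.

Shortest distances from J:
J: 0
D: 7  (via J)
F: 25  (via J)
B: 27  (via F)
E: 43  (via F)
H: 46  (via E)
A: 51  (via H)
G: 54  (via A)
I: 56  (via E)
Shortest route: J–F–E–I = 56.

56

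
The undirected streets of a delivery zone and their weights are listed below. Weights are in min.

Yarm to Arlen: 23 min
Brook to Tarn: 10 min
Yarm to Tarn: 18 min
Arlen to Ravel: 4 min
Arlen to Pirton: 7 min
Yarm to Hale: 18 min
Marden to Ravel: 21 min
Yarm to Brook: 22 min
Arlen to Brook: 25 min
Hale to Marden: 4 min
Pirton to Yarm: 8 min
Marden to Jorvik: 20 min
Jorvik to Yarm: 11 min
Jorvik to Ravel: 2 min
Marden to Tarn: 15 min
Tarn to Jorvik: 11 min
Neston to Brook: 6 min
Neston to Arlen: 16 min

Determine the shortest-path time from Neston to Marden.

Settle nodes by increasing distance from Neston:
Neston: 0
Brook: 6  (via Neston)
Arlen: 16  (via Neston)
Tarn: 16  (via Brook)
Ravel: 20  (via Arlen)
Jorvik: 22  (via Ravel)
Pirton: 23  (via Arlen)
Yarm: 28  (via Brook)
Marden: 31  (via Tarn)
Shortest route: Neston → Brook → Tarn → Marden = 31 min.

31 min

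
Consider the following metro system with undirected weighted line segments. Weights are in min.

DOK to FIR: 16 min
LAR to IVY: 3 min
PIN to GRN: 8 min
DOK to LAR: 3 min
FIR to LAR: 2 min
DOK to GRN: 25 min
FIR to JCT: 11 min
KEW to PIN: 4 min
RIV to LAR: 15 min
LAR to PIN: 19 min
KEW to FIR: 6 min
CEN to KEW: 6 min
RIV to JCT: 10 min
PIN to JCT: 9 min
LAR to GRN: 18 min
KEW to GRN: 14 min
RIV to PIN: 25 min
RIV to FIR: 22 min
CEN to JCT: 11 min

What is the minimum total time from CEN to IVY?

Compare a few routes:
CEN → KEW → FIR → LAR → IVY: 6+6+2+3 = 17
CEN → JCT → FIR → LAR → IVY: 11+11+2+3 = 27
CEN → KEW → PIN → LAR → IVY: 6+4+19+3 = 32
CEN → KEW → FIR → DOK → LAR → IVY: 6+6+16+3+3 = 34
The minimum is 17 min via CEN → KEW → FIR → LAR → IVY.

17 min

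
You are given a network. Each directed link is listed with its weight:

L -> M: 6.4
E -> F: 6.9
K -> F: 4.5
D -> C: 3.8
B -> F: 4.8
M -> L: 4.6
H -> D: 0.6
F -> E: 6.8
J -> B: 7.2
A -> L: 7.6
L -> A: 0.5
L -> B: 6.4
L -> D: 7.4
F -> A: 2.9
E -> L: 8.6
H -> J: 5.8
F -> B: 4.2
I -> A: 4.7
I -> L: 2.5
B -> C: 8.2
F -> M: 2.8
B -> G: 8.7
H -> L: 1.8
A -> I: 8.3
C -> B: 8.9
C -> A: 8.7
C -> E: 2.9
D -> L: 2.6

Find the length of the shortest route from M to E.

18.7

Candidate routes:
M–L–D–C–E: 4.6+7.4+3.8+2.9 = 18.7
M–L–B–C–E: 4.6+6.4+8.2+2.9 = 22.1
The minimum is 18.7 via M–L–D–C–E.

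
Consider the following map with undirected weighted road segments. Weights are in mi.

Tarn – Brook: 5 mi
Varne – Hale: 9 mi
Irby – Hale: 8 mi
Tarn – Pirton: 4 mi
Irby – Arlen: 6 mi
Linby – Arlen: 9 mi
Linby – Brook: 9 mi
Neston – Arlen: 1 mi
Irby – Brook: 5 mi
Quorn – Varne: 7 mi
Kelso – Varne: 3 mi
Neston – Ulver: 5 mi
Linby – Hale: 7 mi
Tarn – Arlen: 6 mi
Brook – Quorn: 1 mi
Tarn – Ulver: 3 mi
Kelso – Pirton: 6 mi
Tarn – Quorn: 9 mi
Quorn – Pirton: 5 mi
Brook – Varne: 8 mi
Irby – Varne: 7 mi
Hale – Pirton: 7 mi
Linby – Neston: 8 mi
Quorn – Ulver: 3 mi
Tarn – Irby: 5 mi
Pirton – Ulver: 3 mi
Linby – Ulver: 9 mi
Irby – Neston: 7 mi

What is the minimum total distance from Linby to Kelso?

Settle nodes by increasing distance from Linby:
Linby: 0
Hale: 7  (via Linby)
Neston: 8  (via Linby)
Arlen: 9  (via Linby)
Ulver: 9  (via Linby)
Brook: 9  (via Linby)
Quorn: 10  (via Brook)
Tarn: 12  (via Ulver)
Pirton: 12  (via Ulver)
Irby: 14  (via Brook)
Varne: 16  (via Hale)
Kelso: 18  (via Pirton)
Shortest route: Linby → Ulver → Pirton → Kelso = 18 mi.

18 mi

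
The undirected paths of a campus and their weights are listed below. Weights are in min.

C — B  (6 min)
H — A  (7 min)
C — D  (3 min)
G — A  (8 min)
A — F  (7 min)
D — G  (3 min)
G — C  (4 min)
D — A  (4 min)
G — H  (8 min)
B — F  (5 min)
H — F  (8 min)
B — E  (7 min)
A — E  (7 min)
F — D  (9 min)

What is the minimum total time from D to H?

11 min

Shortest distances from D:
D: 0
C: 3  (via D)
G: 3  (via D)
A: 4  (via D)
B: 9  (via C)
F: 9  (via D)
E: 11  (via A)
H: 11  (via G)
Shortest route: D–G–H = 11 min.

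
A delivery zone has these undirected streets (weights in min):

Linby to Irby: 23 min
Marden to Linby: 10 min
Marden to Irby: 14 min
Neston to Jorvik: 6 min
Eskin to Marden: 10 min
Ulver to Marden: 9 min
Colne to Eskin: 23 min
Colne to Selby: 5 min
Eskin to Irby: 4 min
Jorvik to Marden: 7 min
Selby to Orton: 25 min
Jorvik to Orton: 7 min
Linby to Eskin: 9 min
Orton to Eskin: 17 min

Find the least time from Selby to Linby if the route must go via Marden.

Shortest Selby→Marden: Selby → Colne → Eskin → Marden = 38
Best Marden to Linby: Marden → Linby costing 10
Total via Marden: 38 + 10 = 48 min.

48 min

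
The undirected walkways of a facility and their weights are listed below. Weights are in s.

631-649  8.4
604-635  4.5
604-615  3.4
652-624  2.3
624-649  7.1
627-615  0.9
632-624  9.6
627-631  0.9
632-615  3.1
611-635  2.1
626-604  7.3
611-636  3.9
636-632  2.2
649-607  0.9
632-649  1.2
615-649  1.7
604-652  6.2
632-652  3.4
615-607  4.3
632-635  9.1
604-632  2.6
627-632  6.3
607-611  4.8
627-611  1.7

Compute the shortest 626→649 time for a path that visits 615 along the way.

12.4 s

Best 626 to 615: 626 → 604 → 615 costing 10.7
Best 615 to 649: 615 → 649 costing 1.7
Total via 615: 10.7 + 1.7 = 12.4 s.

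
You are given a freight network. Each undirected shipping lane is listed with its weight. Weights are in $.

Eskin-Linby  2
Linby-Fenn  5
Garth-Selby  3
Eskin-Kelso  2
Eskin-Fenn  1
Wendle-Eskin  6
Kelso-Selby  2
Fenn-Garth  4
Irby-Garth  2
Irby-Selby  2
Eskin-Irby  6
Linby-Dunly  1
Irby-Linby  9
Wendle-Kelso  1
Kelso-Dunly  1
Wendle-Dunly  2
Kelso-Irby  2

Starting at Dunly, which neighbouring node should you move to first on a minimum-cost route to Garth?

Kelso

Enumerating some paths:
Dunly → Kelso → Selby → Garth: 1+2+3 = 6
Dunly → Kelso → Irby → Garth: 1+2+2 = 5
The minimum is $5 via Dunly → Kelso → Irby → Garth.
So from Dunly the first move is to Kelso.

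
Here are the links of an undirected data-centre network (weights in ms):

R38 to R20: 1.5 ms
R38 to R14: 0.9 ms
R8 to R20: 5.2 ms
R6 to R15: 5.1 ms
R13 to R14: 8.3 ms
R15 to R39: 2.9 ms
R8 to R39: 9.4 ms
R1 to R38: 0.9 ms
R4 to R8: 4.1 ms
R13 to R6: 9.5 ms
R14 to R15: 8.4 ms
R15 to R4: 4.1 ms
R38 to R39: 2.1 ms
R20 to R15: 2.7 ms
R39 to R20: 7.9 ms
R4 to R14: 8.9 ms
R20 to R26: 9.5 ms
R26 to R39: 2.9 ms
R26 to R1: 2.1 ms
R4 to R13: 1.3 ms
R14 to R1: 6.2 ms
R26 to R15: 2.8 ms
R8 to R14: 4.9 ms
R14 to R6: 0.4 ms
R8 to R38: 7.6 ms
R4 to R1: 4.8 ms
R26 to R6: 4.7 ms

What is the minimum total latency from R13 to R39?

Running Dijkstra from R13:
R13: 0
R4: 1.3  (via R13)
R15: 5.4  (via R4)
R8: 5.4  (via R4)
R1: 6.1  (via R4)
R38: 7  (via R1)
R14: 7.9  (via R38)
R20: 8.1  (via R15)
R26: 8.2  (via R15)
R6: 8.3  (via R14)
R39: 8.3  (via R15)
Shortest route: R13 → R4 → R15 → R39 = 8.3 ms.

8.3 ms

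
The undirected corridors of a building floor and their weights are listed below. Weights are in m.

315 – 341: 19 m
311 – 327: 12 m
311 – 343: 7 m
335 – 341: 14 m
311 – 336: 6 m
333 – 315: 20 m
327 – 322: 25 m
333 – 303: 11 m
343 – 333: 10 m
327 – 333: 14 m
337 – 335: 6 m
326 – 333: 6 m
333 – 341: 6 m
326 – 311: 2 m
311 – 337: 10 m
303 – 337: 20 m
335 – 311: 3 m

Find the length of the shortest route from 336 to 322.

43 m

Running Dijkstra from 336:
336: 0
311: 6  (via 336)
326: 8  (via 311)
335: 9  (via 311)
343: 13  (via 311)
333: 14  (via 326)
337: 15  (via 335)
327: 18  (via 311)
341: 20  (via 333)
303: 25  (via 333)
315: 34  (via 333)
322: 43  (via 327)
Shortest route: 336–311–327–322 = 43 m.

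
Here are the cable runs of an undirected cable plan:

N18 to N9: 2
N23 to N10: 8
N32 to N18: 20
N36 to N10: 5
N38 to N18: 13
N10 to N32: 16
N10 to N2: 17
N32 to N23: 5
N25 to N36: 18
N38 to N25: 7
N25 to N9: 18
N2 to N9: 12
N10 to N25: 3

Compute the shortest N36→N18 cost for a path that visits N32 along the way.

Best N36 to N32: N36 → N10 → N23 → N32 costing 18
Best N32 to N18: N32 → N18 costing 20
Total via N32: 18 + 20 = 38.

38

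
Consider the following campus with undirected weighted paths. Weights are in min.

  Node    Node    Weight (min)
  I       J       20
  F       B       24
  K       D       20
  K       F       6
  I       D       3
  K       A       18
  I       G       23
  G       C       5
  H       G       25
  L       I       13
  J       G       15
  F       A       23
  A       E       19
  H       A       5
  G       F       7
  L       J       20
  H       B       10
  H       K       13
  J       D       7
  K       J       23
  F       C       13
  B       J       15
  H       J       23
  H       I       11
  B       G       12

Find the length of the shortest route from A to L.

29 min

Shortest distances from A:
A: 0
H: 5  (via A)
B: 15  (via H)
I: 16  (via H)
K: 18  (via A)
D: 19  (via I)
E: 19  (via A)
F: 23  (via A)
J: 26  (via D)
G: 27  (via B)
L: 29  (via I)
Shortest route: A → H → I → L = 29 min.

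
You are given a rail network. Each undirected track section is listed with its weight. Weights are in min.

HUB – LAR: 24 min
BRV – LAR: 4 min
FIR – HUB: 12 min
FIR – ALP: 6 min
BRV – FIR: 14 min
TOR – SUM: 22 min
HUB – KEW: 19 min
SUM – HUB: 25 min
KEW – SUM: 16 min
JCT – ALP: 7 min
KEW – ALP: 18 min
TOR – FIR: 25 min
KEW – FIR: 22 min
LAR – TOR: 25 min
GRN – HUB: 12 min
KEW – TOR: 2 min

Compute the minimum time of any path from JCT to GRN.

37 min

Running Dijkstra from JCT:
JCT: 0
ALP: 7  (via JCT)
FIR: 13  (via ALP)
HUB: 25  (via FIR)
KEW: 25  (via ALP)
BRV: 27  (via FIR)
TOR: 27  (via KEW)
LAR: 31  (via BRV)
GRN: 37  (via HUB)
Shortest route: JCT–ALP–FIR–HUB–GRN = 37 min.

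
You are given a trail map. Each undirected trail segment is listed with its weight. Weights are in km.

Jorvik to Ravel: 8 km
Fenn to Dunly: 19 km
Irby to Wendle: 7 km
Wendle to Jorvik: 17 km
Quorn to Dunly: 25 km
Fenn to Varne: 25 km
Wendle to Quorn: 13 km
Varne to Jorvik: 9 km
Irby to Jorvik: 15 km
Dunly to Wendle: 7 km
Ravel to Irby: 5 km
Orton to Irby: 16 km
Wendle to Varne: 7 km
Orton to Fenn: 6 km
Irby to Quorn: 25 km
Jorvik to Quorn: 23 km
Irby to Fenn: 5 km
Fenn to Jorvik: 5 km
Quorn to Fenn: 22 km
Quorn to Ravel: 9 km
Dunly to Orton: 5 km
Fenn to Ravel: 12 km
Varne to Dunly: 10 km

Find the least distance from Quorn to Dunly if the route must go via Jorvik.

Shortest Quorn→Jorvik: Quorn → Ravel → Jorvik = 17
Best Jorvik to Dunly: Jorvik → Fenn → Orton → Dunly costing 16
Total via Jorvik: 17 + 16 = 33 km.

33 km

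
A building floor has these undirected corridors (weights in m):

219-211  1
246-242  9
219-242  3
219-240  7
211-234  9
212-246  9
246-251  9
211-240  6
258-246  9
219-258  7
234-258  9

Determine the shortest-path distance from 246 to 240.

19 m

Candidate routes:
246 - 258 - 219 - 240: 9+7+7 = 23
246 - 242 - 219 - 240: 9+3+7 = 19
246 - 258 - 219 - 211 - 240: 9+7+1+6 = 23
Cheapest is 246 - 242 - 219 - 240 at 19 m.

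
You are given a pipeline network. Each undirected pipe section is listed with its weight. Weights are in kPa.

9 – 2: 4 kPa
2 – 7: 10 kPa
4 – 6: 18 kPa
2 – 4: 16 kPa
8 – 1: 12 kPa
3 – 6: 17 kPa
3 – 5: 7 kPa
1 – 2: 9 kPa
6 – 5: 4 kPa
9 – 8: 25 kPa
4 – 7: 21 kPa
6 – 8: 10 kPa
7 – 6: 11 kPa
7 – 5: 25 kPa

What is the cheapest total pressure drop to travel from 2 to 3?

Running Dijkstra from 2:
2: 0
9: 4  (via 2)
1: 9  (via 2)
7: 10  (via 2)
4: 16  (via 2)
6: 21  (via 7)
8: 21  (via 1)
5: 25  (via 6)
3: 32  (via 5)
Shortest route: 2–7–6–5–3 = 32 kPa.

32 kPa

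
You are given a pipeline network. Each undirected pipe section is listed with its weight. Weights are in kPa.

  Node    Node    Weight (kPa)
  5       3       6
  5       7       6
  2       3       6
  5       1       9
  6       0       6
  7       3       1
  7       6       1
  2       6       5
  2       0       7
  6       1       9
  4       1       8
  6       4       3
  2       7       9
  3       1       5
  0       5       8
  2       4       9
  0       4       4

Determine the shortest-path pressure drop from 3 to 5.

Compare a few routes:
3 - 5: 6 = 6
3 - 7 - 5: 1+6 = 7
The minimum is 6 kPa via 3 - 5.

6 kPa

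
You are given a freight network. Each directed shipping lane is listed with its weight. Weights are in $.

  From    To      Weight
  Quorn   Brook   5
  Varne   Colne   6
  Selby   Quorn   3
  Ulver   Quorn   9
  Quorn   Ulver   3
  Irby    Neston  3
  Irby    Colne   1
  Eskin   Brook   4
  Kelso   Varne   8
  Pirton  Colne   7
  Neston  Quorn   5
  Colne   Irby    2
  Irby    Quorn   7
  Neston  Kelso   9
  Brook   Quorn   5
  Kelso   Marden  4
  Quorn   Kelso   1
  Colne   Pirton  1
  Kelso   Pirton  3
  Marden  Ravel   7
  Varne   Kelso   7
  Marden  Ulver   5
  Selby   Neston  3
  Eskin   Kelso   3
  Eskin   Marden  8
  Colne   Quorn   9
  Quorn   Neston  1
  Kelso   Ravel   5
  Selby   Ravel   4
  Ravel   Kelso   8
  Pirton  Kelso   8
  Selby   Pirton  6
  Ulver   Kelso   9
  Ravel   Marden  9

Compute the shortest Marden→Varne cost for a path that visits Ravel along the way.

$23

Shortest Marden→Ravel: Marden → Ravel = 7
Shortest Ravel→Varne: Ravel → Kelso → Varne = 16
Total via Ravel: 7 + 16 = $23.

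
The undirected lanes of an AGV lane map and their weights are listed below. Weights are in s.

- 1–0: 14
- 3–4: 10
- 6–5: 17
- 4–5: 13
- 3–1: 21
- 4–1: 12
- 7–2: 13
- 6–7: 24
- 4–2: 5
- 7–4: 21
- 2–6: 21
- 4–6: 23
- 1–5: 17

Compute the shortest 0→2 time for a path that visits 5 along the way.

Shortest 0→5: 0–1–5 = 31
Shortest 5→2: 5–4–2 = 18
Total via 5: 31 + 18 = 49 s.

49 s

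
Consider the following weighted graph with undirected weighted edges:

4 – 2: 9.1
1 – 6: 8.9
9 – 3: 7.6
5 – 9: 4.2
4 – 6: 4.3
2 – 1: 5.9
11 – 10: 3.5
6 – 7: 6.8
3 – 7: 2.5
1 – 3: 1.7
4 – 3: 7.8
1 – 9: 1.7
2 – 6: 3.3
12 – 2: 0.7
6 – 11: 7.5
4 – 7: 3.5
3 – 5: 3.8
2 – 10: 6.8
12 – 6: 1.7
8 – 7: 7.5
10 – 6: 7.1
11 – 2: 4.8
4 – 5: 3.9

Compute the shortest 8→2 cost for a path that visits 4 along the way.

17.7

Shortest 8→4: 8 → 7 → 4 = 11
Shortest 4→2: 4 → 6 → 12 → 2 = 6.7
Total via 4: 11 + 6.7 = 17.7.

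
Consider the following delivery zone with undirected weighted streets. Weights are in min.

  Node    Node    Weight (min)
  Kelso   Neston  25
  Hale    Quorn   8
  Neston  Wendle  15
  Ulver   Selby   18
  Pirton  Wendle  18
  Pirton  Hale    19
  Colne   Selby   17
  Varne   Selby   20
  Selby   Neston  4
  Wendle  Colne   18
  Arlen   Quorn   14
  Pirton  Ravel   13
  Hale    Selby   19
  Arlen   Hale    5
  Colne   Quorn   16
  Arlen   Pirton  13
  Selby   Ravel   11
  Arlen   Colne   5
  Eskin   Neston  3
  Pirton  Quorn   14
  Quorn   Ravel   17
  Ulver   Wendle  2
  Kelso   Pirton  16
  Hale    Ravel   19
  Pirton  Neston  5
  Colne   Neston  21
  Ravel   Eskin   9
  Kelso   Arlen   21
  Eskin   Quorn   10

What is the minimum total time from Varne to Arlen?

Enumerating some paths:
Varne - Selby - Neston - Pirton - Arlen: 20+4+5+13 = 42
Varne - Selby - Neston - Eskin - Quorn - Hale - Arlen: 20+4+3+10+8+5 = 50
Varne - Selby - Neston - Colne - Arlen: 20+4+21+5 = 50
Varne - Selby - Hale - Arlen: 20+19+5 = 44
Cheapest is Varne - Selby - Neston - Pirton - Arlen at 42 min.

42 min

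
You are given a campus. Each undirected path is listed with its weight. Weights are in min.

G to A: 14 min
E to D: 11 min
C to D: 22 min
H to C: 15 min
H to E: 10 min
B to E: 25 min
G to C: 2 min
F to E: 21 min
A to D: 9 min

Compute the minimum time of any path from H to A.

30 min

Shortest distances from H:
H: 0
E: 10  (via H)
C: 15  (via H)
G: 17  (via C)
D: 21  (via E)
A: 30  (via D)
Shortest route: H–E–D–A = 30 min.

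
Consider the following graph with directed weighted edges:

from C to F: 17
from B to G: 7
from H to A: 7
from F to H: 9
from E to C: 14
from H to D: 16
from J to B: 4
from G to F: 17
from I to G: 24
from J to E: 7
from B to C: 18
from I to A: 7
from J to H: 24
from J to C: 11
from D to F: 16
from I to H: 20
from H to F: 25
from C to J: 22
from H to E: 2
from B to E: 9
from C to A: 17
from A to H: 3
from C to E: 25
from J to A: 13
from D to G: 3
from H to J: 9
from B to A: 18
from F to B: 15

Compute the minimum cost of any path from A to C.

Running Dijkstra from A:
A: 0
H: 3  (via A)
E: 5  (via H)
J: 12  (via H)
B: 16  (via J)
C: 19  (via E)
Shortest route: A → H → E → C = 19.

19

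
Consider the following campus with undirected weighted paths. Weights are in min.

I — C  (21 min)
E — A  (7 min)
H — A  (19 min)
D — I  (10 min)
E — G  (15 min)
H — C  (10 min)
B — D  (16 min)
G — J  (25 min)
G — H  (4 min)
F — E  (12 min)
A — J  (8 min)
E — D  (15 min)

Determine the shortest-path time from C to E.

Candidate routes:
C–I–D–E: 21+10+15 = 46
C–H–A–E: 10+19+7 = 36
C–H–G–E: 10+4+15 = 29
C–H–G–J–A–E: 10+4+25+8+7 = 54
The minimum is 29 min via C–H–G–E.

29 min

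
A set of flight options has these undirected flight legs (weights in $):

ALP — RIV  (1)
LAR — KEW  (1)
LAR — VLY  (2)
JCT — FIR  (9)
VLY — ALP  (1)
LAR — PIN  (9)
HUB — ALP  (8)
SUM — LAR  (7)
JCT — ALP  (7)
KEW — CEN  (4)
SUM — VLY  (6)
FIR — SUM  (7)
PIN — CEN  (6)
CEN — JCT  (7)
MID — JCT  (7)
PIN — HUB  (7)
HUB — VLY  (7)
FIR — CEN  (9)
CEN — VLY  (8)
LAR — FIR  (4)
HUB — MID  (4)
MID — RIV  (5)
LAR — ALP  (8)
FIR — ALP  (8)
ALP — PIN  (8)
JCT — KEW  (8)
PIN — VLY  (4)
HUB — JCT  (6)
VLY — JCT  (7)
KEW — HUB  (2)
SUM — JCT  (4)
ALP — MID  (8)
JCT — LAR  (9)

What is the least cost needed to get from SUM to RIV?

Running Dijkstra from SUM:
SUM: 0
JCT: 4  (via SUM)
VLY: 6  (via SUM)
LAR: 7  (via SUM)
FIR: 7  (via SUM)
ALP: 7  (via VLY)
KEW: 8  (via LAR)
RIV: 8  (via ALP)
Shortest route: SUM–VLY–ALP–RIV = $8.

$8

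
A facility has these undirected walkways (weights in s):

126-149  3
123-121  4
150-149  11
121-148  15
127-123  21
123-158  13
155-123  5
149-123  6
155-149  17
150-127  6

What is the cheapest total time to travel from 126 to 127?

Compare a few routes:
126 - 149 - 150 - 127: 3+11+6 = 20
126 - 149 - 123 - 127: 3+6+21 = 30
The minimum is 20 s via 126 - 149 - 150 - 127.

20 s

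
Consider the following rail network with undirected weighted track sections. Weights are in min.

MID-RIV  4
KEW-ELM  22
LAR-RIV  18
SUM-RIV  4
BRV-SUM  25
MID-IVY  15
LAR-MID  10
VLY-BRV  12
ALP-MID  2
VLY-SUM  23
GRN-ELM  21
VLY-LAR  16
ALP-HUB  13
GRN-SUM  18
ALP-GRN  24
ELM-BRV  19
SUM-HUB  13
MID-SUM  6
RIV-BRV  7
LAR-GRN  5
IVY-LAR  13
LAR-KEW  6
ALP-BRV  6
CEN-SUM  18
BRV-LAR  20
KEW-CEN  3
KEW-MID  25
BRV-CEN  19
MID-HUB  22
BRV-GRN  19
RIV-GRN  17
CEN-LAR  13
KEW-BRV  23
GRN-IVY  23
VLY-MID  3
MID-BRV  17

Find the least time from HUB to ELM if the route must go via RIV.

Shortest HUB→RIV: HUB–SUM–RIV = 17
Best RIV to ELM: RIV–BRV–ELM costing 26
Total via RIV: 17 + 26 = 43 min.

43 min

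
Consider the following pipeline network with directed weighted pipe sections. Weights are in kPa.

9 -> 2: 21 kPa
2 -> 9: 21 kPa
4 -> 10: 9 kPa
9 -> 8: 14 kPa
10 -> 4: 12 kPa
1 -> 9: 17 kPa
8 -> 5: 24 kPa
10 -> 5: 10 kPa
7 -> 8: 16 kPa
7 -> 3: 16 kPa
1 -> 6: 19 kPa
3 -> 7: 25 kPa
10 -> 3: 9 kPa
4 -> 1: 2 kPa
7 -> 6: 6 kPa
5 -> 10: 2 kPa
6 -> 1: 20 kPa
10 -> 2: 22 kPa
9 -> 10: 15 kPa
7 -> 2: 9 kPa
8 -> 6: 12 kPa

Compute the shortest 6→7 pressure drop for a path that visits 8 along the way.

111 kPa

Best 6 to 8: 6 → 1 → 9 → 8 costing 51
Best 8 to 7: 8 → 5 → 10 → 3 → 7 costing 60
Total via 8: 51 + 60 = 111 kPa.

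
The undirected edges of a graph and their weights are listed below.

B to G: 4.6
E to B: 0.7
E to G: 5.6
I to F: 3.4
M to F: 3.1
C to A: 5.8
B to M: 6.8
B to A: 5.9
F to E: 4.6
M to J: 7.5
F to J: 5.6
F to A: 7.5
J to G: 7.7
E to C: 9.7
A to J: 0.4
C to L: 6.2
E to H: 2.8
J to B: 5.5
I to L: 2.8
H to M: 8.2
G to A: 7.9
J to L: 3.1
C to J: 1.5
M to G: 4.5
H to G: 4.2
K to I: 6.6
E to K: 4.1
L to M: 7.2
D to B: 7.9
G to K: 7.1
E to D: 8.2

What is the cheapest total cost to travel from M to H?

Settle nodes by increasing distance from M:
M: 0
F: 3.1  (via M)
G: 4.5  (via M)
I: 6.5  (via F)
B: 6.8  (via M)
L: 7.2  (via M)
E: 7.5  (via B)
J: 7.5  (via M)
A: 7.9  (via J)
H: 8.2  (via M)
Shortest route: M → H = 8.2.

8.2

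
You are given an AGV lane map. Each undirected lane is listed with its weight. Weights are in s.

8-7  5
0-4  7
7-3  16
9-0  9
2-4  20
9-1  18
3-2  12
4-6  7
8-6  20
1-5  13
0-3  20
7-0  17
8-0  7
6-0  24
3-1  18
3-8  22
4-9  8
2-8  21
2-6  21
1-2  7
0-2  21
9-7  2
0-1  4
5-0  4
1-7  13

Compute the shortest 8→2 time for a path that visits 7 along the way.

25 s

Shortest 8→7: 8 → 7 = 5
Shortest 7→2: 7 → 1 → 2 = 20
Total via 7: 5 + 20 = 25 s.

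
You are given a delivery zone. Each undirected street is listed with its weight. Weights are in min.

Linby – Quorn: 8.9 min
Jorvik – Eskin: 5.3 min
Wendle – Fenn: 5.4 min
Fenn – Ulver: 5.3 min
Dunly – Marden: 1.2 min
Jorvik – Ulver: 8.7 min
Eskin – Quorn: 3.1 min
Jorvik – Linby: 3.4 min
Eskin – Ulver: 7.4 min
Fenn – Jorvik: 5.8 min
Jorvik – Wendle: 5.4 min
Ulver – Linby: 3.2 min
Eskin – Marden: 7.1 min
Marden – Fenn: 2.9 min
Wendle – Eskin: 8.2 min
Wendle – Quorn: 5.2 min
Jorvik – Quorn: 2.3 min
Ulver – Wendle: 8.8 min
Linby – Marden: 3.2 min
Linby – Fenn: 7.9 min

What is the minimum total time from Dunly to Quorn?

Running Dijkstra from Dunly:
Dunly: 0
Marden: 1.2  (via Dunly)
Fenn: 4.1  (via Marden)
Linby: 4.4  (via Marden)
Ulver: 7.6  (via Linby)
Jorvik: 7.8  (via Linby)
Eskin: 8.3  (via Marden)
Wendle: 9.5  (via Fenn)
Quorn: 10.1  (via Jorvik)
Shortest route: Dunly → Marden → Linby → Jorvik → Quorn = 10.1 min.

10.1 min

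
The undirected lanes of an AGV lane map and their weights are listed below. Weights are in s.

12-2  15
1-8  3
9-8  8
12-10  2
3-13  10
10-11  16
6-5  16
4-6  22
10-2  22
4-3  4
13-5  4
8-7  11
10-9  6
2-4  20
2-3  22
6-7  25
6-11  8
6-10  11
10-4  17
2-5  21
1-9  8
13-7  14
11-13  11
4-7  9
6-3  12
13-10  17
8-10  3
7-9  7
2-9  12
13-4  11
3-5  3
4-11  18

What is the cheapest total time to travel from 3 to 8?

24 s

Enumerating some paths:
3 → 5 → 13 → 10 → 8: 3+4+17+3 = 27
3 → 4 → 7 → 8: 4+9+11 = 24
3 → 6 → 10 → 8: 12+11+3 = 26
Cheapest is 3 → 4 → 7 → 8 at 24 s.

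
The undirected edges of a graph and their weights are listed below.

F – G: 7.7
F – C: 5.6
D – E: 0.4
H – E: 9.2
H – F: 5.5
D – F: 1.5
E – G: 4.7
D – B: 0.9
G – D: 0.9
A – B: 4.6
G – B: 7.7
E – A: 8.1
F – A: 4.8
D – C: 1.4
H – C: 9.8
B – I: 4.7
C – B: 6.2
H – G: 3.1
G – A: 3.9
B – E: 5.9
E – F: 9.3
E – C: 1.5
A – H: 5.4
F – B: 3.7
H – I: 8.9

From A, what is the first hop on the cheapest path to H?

H

Candidate routes:
A - G - H: 3.9+3.1 = 7
A - H: 5.4 = 5.4
A - F - H: 4.8+5.5 = 10.3
A - B - D - G - H: 4.6+0.9+0.9+3.1 = 9.5
The minimum is 5.4 via A - H.
So from A the first move is to H.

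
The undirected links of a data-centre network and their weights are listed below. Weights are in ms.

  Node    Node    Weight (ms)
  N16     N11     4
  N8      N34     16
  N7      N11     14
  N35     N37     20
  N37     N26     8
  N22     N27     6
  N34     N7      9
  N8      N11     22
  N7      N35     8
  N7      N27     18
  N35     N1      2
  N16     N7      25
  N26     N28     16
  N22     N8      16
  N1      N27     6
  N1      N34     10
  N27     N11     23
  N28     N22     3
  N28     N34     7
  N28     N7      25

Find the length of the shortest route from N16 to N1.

Candidate routes:
N16–N11–N27–N1: 4+23+6 = 33
N16–N11–N7–N35–N1: 4+14+8+2 = 28
The minimum is 28 ms via N16–N11–N7–N35–N1.

28 ms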